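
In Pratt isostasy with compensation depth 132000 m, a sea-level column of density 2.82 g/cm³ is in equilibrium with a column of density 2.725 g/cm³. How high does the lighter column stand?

4600 m

ρ_ref D = ρ (D + h) → h = D (ρ_ref − ρ)/ρ.
h = 132000 m × (2.82 − 2.725)/2.725 = 4600 m.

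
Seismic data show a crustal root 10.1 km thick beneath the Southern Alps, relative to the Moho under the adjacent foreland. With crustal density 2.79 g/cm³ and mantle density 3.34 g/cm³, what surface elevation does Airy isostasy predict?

Isostatic balance requires: ρ_c h = (ρ_m − ρ_c) r.
h = r (ρ_m − ρ_c) / ρ_c = 10.1 km × (3.34 − 2.79) / 2.79 = 1.99 km.

1.99 km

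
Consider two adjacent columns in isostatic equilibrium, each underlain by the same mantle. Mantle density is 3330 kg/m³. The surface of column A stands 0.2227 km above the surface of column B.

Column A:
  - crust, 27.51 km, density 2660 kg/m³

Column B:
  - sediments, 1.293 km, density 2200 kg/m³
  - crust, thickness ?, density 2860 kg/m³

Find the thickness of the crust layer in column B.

34.5 km

Take the compensation level at the base of the deeper column (depth z_c below the surface of column A) and equate Σ ρ_i t_i down to z_c; mantle fills any gap and the z_c terms cancel.
Column A: 27.51×2660 + (z_c − 27.51)×3330
Column B: 0.2227×0 + 1.293×2200 + x×2860 + (z_c − 0.2227 − 1.293 − x)×3330
The z_c×3330 term appears on both sides and cancels. Collect the known terms of each column as K = Σ(ρt)_known − 3330 × (depth of known layers): K_A = 73176.6 − 3330×27.51 = −18431.7; K_B = 2844.6 − 3330×(0.2227 + 1.293) = −2202.681.
Balance: K_A = K_B − x×(3330 − 2860), so x = (K_B − K_A)/(3330 − 2860) = 16229/470 = 34.5 km.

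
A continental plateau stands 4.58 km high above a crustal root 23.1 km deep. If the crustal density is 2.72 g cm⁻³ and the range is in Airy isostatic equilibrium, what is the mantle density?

Airy balance: ρ_c h = (ρ_m − ρ_c) r → ρ_m = ρ_c (1 + h/r).
ρ_m = 2.72 × (1 + 4.58 km/23.1 km) = 3.26 g cm⁻³.

3.26 g cm⁻³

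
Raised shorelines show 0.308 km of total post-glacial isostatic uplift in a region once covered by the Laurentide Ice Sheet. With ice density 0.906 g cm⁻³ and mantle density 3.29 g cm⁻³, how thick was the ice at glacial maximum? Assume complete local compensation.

u = t ρ_ice/ρ_m → t = u ρ_m/ρ_ice = 0.308 km × 3.29/0.906 = 1.12 km.

1.12 km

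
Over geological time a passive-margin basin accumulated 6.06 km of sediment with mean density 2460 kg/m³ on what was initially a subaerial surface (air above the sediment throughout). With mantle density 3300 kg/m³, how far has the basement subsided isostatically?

4.52 km

Subaerial load: s = t ρ_sed / ρ_m = 6.06 km × 2460/3300 = 4.52 km.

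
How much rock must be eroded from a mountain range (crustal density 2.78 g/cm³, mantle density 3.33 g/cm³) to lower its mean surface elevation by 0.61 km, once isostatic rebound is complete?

3.69 km

Net drop Δ = e − u = e − e ρ_c/ρ_m = e (ρ_m − ρ_c)/ρ_m.
e = Δ ρ_m/(ρ_m − ρ_c) = 0.61 km × 3.33/0.55 = 3.69 km.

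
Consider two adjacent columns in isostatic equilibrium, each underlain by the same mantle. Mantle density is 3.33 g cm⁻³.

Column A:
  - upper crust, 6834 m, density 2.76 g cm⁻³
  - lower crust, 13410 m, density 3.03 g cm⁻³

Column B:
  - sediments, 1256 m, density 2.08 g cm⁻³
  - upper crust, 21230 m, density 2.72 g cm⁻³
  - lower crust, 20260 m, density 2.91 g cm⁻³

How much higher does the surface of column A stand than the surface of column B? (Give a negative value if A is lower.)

For any compensation level in the mantle, the mantle terms cancel and isostasy reduces to e = (Σt_A − Σt_B) − (Σ(ρt)_A − Σ(ρt)_B) / ρ_m.
Σt_A = 20244 m; Σt_B = 42746 m; Σ(ρt)_A = 59494.14; Σ(ρt)_B = 119314.68 (in m·g cm⁻³).
e = (20244 − 42746) − (59494.14 − 119314.68) / 3.33 = −4540 m.

−4540 m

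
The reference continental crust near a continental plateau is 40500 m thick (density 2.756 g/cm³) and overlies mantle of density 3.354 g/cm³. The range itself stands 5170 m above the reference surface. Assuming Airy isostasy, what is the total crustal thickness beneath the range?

69500 m

Root depth r = h ρ_c / (ρ_m − ρ_c) = 5170 m × 2.756 / 0.598 = 23830 m.
Total thickness = T + h + r = 40500 m + 5170 m + 23830 m = 69500 m.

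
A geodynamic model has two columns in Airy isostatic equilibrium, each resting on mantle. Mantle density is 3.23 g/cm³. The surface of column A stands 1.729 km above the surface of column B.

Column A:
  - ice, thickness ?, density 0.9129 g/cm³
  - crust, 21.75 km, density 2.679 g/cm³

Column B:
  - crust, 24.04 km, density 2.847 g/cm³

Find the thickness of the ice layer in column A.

1.21 km

Take the compensation level at the base of the deeper column (depth z_c below the surface of column A) and equate Σ ρ_i t_i down to z_c; mantle fills any gap and the z_c terms cancel.
Column A: x×0.9129 + 21.75×2.679 + (z_c − 21.75 − x)×3.23
Column B: 1.729×0 + 24.04×2.847 + (z_c − 1.729 − 24.04)×3.23
The z_c×3.23 term appears on both sides and cancels. Collect the known terms of each column as K = Σ(ρt)_known − 3.23 × (depth of known layers): K_A = 58.26825 − 3.23×21.75 = −11.98425; K_B = 68.44188 − 3.23×(1.729 + 24.04) = −14.79199.
Balance: K_A − x×(3.23 − 0.9129) = K_B, so x = (K_A − K_B)/(3.23 − 0.9129) = 2.80774/2.3171 = 1.21 km.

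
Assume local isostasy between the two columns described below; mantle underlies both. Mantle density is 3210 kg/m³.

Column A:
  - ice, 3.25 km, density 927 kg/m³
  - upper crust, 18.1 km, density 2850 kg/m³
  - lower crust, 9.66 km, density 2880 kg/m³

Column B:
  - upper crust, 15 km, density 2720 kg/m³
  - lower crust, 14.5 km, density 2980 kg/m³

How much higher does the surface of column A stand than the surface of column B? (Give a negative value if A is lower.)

For any compensation level in the mantle, the mantle terms cancel and isostasy reduces to e = (Σt_A − Σt_B) − (Σ(ρt)_A − Σ(ρt)_B) / ρ_m.
Σt_A = 31.01 km; Σt_B = 29.5 km; Σ(ρt)_A = 82418.55; Σ(ρt)_B = 84010 (in km·kg/m³).
e = (31.01 − 29.5) − (82418.55 − 84010) / 3210 = 2.01 km.

2.01 km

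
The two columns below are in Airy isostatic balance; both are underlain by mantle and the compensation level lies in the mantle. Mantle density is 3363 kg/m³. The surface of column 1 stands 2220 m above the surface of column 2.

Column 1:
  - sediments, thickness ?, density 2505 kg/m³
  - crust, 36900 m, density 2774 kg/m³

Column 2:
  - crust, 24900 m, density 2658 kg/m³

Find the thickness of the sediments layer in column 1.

3830 m

Take the compensation level at the base of the deeper column (depth z_c below the surface of column 1) and equate Σ ρ_i t_i down to z_c; mantle fills any gap and the z_c terms cancel.
Column 1: x×2505 + 36900×2774 + (z_c − 36900 − x)×3363
Column 2: 2220×0 + 24900×2658 + (z_c − 2220 − 24900)×3363
The z_c×3363 term appears on both sides and cancels. Collect the known terms of each column as K = Σ(ρt)_known − 3363 × (depth of known layers): K_1 = 102360600 − 3363×36900 = −21734100; K_2 = 66184200 − 3363×(2220 + 24900) = −25020360.
Balance: K_1 − x×(3363 − 2505) = K_2, so x = (K_1 − K_2)/(3363 − 2505) = 3286260/858 = 3830 m.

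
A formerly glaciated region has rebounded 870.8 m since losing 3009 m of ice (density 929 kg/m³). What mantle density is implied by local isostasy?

ρ_m = ρ_ice t / u = 929 × 3009 m/870.8 m = 3210 kg/m³.

3210 kg/m³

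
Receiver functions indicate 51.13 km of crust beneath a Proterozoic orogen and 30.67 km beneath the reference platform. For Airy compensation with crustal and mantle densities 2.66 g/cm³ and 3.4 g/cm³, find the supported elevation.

4.45 km

Excess crust Δ = 51.13 km − 30.67 km = 20.46 km, split between elevation h and root r with h + r = Δ.
Airy balance ρ_c h = (ρ_m − ρ_c) r gives r = h ρ_c/(ρ_m − ρ_c), so h (1 + ρ_c/(ρ_m − ρ_c)) = Δ, i.e. h = Δ (ρ_m − ρ_c)/ρ_m.
h = 20.46 km × 0.74/3.4 = 4.45 km.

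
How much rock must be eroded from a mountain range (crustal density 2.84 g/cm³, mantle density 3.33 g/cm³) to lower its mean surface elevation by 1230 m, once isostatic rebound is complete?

Net drop Δ = e − u = e − e ρ_c/ρ_m = e (ρ_m − ρ_c)/ρ_m.
e = Δ ρ_m/(ρ_m − ρ_c) = 1230 m × 3.33/0.49 = 8360 m.

8360 m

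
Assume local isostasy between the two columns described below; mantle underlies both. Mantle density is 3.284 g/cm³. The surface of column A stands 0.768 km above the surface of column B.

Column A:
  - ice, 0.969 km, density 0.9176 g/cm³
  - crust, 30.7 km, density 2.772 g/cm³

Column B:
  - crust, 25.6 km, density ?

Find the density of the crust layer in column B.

2.68 g/cm³

Take the compensation level at the base of the deeper column (depth z_c below the surface of column A) and equate Σ ρ_i t_i down to z_c; mantle fills any gap and the z_c terms cancel.
Column A: 0.969×0.9176 + 30.7×2.772 + (z_c − 31.669)×3.284
Column B: 0.768×0 + 25.6×ρ + (z_c − 0.768 − 25.6)×3.284
The z_c×3.284 term appears on both sides and cancels. Collect the known terms of each column as K = Σ(ρt)_known − 3.284 × (depth of known layers): K_A = 85.9895544 − 3.284×31.669 = −18.0114416; K_B = 0 − 3.284×(0.768 + 25.6) = −86.592512.
Balance: K_A = K_B + 25.6×ρ, so ρ = (K_A − K_B)/25.6 = 68.5811/25.6 = 2.68 g/cm³.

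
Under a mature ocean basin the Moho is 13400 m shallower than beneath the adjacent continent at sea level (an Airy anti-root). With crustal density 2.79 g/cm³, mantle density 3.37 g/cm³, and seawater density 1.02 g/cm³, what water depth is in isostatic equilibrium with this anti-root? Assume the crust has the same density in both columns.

4390 m

Replacing a thickness d of crust by seawater at the top must be balanced by replacing crust with mantle at the base: d (ρ_c − ρ_w) = a (ρ_m − ρ_c).
d = a (ρ_m − ρ_c)/(ρ_c − ρ_w) = 13400 m × 0.58/1.77 = 4390 m.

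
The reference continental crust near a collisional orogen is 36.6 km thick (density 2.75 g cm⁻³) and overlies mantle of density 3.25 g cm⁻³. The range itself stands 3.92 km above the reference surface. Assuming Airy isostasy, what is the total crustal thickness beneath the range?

62.1 km

Root depth r = h ρ_c / (ρ_m − ρ_c) = 3.92 km × 2.75 / 0.5 = 21.56 km.
Total thickness = T + h + r = 36.6 km + 3.92 km + 21.56 km = 62.1 km.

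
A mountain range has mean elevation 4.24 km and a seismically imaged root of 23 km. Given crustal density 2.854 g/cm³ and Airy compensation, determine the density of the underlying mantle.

3.38 g/cm³

Airy balance: ρ_c h = (ρ_m − ρ_c) r → ρ_m = ρ_c (1 + h/r).
ρ_m = 2.854 × (1 + 4.24 km/23 km) = 3.38 g/cm³.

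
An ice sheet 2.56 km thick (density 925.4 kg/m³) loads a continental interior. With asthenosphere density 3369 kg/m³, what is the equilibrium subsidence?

0.703 km

By Archimedes' principle applied to the lithosphere: the ice load ρ_ice t is balanced by mantle displaced below, ρ_m s.
s = t ρ_ice / ρ_m = 2.56 km × 925.4/3369 = 0.703 km.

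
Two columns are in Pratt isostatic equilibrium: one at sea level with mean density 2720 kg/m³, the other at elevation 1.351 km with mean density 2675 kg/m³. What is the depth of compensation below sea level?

80.3 km

ρ_ref D = ρ (D + h) → D (ρ_ref − ρ) = ρ h.
D = ρ h/(ρ_ref − ρ) = 2675 × 1.351 km/(2720 − 2675) = 80.3 km.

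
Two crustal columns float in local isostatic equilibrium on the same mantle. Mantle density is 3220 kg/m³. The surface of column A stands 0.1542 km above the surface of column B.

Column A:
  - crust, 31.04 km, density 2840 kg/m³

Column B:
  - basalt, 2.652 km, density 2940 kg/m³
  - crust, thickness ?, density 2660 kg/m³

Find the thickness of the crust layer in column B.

Take the compensation level at the base of the deeper column (depth z_c below the surface of column A) and equate Σ ρ_i t_i down to z_c; mantle fills any gap and the z_c terms cancel.
Column A: 31.04×2840 + (z_c − 31.04)×3220
Column B: 0.1542×0 + 2.652×2940 + x×2660 + (z_c − 0.1542 − 2.652 − x)×3220
The z_c×3220 term appears on both sides and cancels. Collect the known terms of each column as K = Σ(ρt)_known − 3220 × (depth of known layers): K_A = 88153.6 − 3220×31.04 = −11795.2; K_B = 7796.88 − 3220×(0.1542 + 2.652) = −1239.084.
Balance: K_A = K_B − x×(3220 − 2660), so x = (K_B − K_A)/(3220 − 2660) = 10556.1/560 = 18.9 km.

18.9 km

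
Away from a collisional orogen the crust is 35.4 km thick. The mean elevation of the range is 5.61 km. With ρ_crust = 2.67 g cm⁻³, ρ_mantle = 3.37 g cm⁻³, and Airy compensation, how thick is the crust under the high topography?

62.4 km

Root depth r = h ρ_c / (ρ_m − ρ_c) = 5.61 km × 2.67 / 0.7 = 21.4 km.
Total thickness = T + h + r = 35.4 km + 5.61 km + 21.4 km = 62.4 km.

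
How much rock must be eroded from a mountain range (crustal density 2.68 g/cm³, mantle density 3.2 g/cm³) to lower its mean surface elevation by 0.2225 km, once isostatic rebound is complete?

Net drop Δ = e − u = e − e ρ_c/ρ_m = e (ρ_m − ρ_c)/ρ_m.
e = Δ ρ_m/(ρ_m − ρ_c) = 0.2225 km × 3.2/0.52 = 1.37 km.

1.37 km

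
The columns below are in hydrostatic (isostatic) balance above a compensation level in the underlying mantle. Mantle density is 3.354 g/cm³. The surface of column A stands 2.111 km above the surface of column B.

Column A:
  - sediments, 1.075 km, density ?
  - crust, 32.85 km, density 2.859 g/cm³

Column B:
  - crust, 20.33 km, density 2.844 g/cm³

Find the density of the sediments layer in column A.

2.25 g/cm³

Take the compensation level at the base of the deeper column (depth z_c below the surface of column A) and equate Σ ρ_i t_i down to z_c; mantle fills any gap and the z_c terms cancel.
Column A: 1.075×ρ + 32.85×2.859 + (z_c − 33.925)×3.354
Column B: 2.111×0 + 20.33×2.844 + (z_c − 2.111 − 20.33)×3.354
The z_c×3.354 term appears on both sides and cancels. Collect the known terms of each column as K = Σ(ρt)_known − 3.354 × (depth of known layers): K_A = 93.91815 − 3.354×33.925 = −19.8663; K_B = 57.81852 − 3.354×(2.111 + 20.33) = −17.448594.
Balance: K_A + 1.075×ρ = K_B, so ρ = (K_B − K_A)/1.075 = 2.41771/1.075 = 2.25 g/cm³.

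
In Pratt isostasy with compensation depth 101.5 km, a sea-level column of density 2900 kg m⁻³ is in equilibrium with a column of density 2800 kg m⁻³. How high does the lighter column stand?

3.62 km

ρ_ref D = ρ (D + h) → h = D (ρ_ref − ρ)/ρ.
h = 101.5 km × (2900 − 2800)/2800 = 3.62 km.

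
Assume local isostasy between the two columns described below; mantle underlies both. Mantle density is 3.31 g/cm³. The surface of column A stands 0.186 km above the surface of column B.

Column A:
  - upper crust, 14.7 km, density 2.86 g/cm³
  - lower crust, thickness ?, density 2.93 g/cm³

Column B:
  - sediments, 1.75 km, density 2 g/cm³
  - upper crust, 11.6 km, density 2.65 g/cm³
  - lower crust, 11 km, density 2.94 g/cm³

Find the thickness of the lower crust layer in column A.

21.1 km

Take the compensation level at the base of the deeper column (depth z_c below the surface of column A) and equate Σ ρ_i t_i down to z_c; mantle fills any gap and the z_c terms cancel.
Column A: 14.7×2.86 + x×2.93 + (z_c − 14.7 − x)×3.31
Column B: 0.186×0 + 1.75×2 + 11.6×2.65 + 11×2.94 + (z_c − 0.186 − 24.35)×3.31
The z_c×3.31 term appears on both sides and cancels. Collect the known terms of each column as K = Σ(ρt)_known − 3.31 × (depth of known layers): K_A = 42.042 − 3.31×14.7 = −6.615; K_B = 66.58 − 3.31×(0.186 + 24.35) = −14.63416.
Balance: K_A − x×(3.31 − 2.93) = K_B, so x = (K_A − K_B)/(3.31 − 2.93) = 8.01916/0.38 = 21.1 km.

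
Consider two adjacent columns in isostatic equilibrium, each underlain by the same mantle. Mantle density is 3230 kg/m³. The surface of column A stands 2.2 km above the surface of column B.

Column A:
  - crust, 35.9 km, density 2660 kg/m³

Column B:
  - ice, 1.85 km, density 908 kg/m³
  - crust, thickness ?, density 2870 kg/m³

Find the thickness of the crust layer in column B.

Take the compensation level at the base of the deeper column (depth z_c below the surface of column A) and equate Σ ρ_i t_i down to z_c; mantle fills any gap and the z_c terms cancel.
Column A: 35.9×2660 + (z_c − 35.9)×3230
Column B: 2.2×0 + 1.85×908 + x×2870 + (z_c − 2.2 − 1.85 − x)×3230
The z_c×3230 term appears on both sides and cancels. Collect the known terms of each column as K = Σ(ρt)_known − 3230 × (depth of known layers): K_A = 95494 − 3230×35.9 = −20463; K_B = 1679.8 − 3230×(2.2 + 1.85) = −11401.7.
Balance: K_A = K_B − x×(3230 − 2870), so x = (K_B − K_A)/(3230 − 2870) = 9061.3/360 = 25.2 km.

25.2 km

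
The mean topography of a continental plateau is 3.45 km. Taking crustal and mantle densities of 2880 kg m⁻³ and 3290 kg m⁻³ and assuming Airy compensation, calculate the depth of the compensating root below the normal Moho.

24.2 km

In Airy isostatic equilibrium: the weight of the topography is balanced by the buoyancy of the root, ρ_c h = (ρ_m − ρ_c) r.
r = h · ρ_c / (ρ_m − ρ_c) = 3.45 km × 2880 / (3290 − 2880) = 24.2 km.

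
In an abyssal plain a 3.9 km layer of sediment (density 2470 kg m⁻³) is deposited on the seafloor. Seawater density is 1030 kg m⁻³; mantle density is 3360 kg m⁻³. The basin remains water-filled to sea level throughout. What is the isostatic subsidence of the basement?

2.41 km

Submarine loading: the sediment displaces seawater, and the subsidence is in turn flooded, so s (ρ_m − ρ_w) = t (ρ_sed − ρ_w).
s = 3.9 km × (2470 − 1030) / (3360 − 1030) = 2.41 km.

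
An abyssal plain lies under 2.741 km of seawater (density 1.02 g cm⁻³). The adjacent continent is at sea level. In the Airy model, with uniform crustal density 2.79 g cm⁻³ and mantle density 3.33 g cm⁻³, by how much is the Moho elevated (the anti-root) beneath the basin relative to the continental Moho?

8.98 km

By Archimedes' principle applied to the lithosphere: replacing crust with seawater at the top is compensated by replacing crust with mantle at the base: d (ρ_c − ρ_w) = a (ρ_m − ρ_c).
a = d (ρ_c − ρ_w)/(ρ_m − ρ_c) = 2.741 km × 1.77/0.54 = 8.98 km.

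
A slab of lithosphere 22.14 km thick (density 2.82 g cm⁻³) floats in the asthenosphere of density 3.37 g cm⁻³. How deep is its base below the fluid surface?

Draft d = t ρ_obj/ρ_fluid = 22.14 km × 2.82/3.37 = 18.5 km.

18.5 km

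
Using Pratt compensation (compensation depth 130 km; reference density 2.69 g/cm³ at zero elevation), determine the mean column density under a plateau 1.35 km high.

Pratt balance: ρ_ref D = ρ (D + h).
ρ = ρ_ref D/(D + h) = 2.69 × 130 km/(130 km + 1.35 km) = 2.66 g/cm³.

2.66 g/cm³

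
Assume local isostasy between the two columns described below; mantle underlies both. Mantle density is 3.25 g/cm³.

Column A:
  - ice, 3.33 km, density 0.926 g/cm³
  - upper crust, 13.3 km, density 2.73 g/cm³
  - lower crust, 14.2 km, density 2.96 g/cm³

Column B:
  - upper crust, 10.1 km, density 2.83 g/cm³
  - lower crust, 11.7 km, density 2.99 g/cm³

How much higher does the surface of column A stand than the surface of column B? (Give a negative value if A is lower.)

For any compensation level in the mantle, the mantle terms cancel and isostasy reduces to e = (Σt_A − Σt_B) − (Σ(ρt)_A − Σ(ρt)_B) / ρ_m.
Σt_A = 30.83 km; Σt_B = 21.8 km; Σ(ρt)_A = 81.42458; Σ(ρt)_B = 63.566 (in km·g/cm³).
e = (30.83 − 21.8) − (81.42458 − 63.566) / 3.25 = 3.54 km.

3.54 km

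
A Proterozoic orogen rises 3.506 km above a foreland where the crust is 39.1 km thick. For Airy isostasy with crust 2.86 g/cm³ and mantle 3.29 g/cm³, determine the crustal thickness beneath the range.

65.9 km

Root depth r = h ρ_c / (ρ_m − ρ_c) = 3.506 km × 2.86 / 0.43 = 23.32 km.
Total thickness = T + h + r = 39.1 km + 3.506 km + 23.32 km = 65.9 km.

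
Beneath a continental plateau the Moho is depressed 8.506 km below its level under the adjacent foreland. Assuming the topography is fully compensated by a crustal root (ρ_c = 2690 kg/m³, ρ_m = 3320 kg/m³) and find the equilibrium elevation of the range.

Equating mass per unit area of the two columns: ρ_c h = (ρ_m − ρ_c) r.
h = r (ρ_m − ρ_c) / ρ_c = 8.506 km × (3320 − 2690) / 2690 = 1.99 km.

1.99 km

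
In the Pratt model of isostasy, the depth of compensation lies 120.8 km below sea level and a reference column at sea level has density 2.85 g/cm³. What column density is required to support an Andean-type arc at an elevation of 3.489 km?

2.77 g/cm³

Pratt balance: ρ_ref D = ρ (D + h).
ρ = ρ_ref D/(D + h) = 2.85 × 120.8 km/(120.8 km + 3.489 km) = 2.77 g/cm³.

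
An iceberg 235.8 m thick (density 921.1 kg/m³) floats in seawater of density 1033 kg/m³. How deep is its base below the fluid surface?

210 m

Draft d = t ρ_obj/ρ_fluid = 235.8 m × 921.1/1033 = 210 m.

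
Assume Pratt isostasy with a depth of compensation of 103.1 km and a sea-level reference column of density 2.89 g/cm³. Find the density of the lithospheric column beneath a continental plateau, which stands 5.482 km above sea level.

2.74 g/cm³

Pratt balance: ρ_ref D = ρ (D + h).
ρ = ρ_ref D/(D + h) = 2.89 × 103.1 km/(103.1 km + 5.482 km) = 2.74 g/cm³.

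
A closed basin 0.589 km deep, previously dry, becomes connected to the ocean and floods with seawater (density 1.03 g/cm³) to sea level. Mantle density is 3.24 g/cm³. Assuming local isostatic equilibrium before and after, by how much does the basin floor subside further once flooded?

After flooding the water column is d + s deep. Its weight must equal the weight of mantle displaced by the extra subsidence s: (d + s) ρ_w = s ρ_m.
s = d ρ_w / (ρ_m − ρ_w) = 0.589 km × 1.03/(3.24 − 1.03) = 0.275 km.

0.275 km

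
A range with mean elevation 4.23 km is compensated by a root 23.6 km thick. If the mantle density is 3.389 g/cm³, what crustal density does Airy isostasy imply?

2.87 g/cm³

ρ_c h = (ρ_m − ρ_c) r → ρ_c (h + r) = ρ_m r → ρ_c = ρ_m r / (h + r).
ρ_c = 3.389 × 23.6 km / (4.23 km + 23.6 km) = 2.87 g/cm³.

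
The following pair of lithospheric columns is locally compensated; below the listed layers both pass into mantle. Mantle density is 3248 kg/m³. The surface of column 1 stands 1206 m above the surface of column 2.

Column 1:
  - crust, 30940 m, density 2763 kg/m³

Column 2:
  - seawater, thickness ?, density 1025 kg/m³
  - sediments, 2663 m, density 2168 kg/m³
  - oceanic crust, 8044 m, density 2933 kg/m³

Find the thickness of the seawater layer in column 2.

2550 m

Take the compensation level at the base of the deeper column (depth z_c below the surface of column 1) and equate Σ ρ_i t_i down to z_c; mantle fills any gap and the z_c terms cancel.
Column 1: 30940×2763 + (z_c − 30940)×3248
Column 2: 1206×0 + x×1025 + 2663×2168 + 8044×2933 + (z_c − 1206 − 10707 − x)×3248
The z_c×3248 term appears on both sides and cancels. Collect the known terms of each column as K = Σ(ρt)_known − 3248 × (depth of known layers): K_1 = 85487220 − 3248×30940 = −15005900; K_2 = 29366436 − 3248×(1206 + 10707) = −9326988.
Balance: K_1 = K_2 − x×(3248 − 1025), so x = (K_2 − K_1)/(3248 − 1025) = 5678910/2223 = 2550 m.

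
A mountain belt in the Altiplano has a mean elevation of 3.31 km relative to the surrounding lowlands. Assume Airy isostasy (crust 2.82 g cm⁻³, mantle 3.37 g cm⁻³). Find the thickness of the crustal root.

17 km

Balancing pressure at the compensation depth: the weight of the topography is balanced by the buoyancy of the root, ρ_c h = (ρ_m − ρ_c) r.
r = h · ρ_c / (ρ_m − ρ_c) = 3.31 km × 2.82 / (3.37 − 2.82) = 17 km.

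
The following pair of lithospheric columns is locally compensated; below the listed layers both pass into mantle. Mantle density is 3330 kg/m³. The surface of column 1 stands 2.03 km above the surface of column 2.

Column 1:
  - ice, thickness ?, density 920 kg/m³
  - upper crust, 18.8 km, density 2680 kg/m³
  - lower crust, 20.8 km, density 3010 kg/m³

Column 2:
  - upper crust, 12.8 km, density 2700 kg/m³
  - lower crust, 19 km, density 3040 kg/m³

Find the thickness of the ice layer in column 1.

0.605 km

Take the compensation level at the base of the deeper column (depth z_c below the surface of column 1) and equate Σ ρ_i t_i down to z_c; mantle fills any gap and the z_c terms cancel.
Column 1: x×920 + 18.8×2680 + 20.8×3010 + (z_c − 39.6 − x)×3330
Column 2: 2.03×0 + 12.8×2700 + 19×3040 + (z_c − 2.03 − 31.8)×3330
The z_c×3330 term appears on both sides and cancels. Collect the known terms of each column as K = Σ(ρt)_known − 3330 × (depth of known layers): K_1 = 112992 − 3330×39.6 = −18876; K_2 = 92320 − 3330×(2.03 + 31.8) = −20333.9.
Balance: K_1 − x×(3330 − 920) = K_2, so x = (K_1 − K_2)/(3330 − 920) = 1457.9/2410 = 0.605 km.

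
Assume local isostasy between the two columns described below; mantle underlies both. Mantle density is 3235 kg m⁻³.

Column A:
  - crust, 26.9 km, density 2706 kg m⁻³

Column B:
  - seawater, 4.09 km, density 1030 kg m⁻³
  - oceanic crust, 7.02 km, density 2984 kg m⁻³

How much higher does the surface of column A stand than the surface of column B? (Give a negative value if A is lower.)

1.07 km

For any compensation level in the mantle, the mantle terms cancel and isostasy reduces to e = (Σt_A − Σt_B) − (Σ(ρt)_A − Σ(ρt)_B) / ρ_m.
Σt_A = 26.9 km; Σt_B = 11.11 km; Σ(ρt)_A = 72791.4; Σ(ρt)_B = 25160.38 (in km·kg m⁻³).
e = (26.9 − 11.11) − (72791.4 − 25160.38) / 3235 = 1.07 km.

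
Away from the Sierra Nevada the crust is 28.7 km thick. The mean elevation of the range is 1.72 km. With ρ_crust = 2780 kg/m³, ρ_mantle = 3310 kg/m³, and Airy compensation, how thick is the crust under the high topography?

39.4 km

Root depth r = h ρ_c / (ρ_m − ρ_c) = 1.72 km × 2780 / 530 = 9.022 km.
Total thickness = T + h + r = 28.7 km + 1.72 km + 9.022 km = 39.4 km.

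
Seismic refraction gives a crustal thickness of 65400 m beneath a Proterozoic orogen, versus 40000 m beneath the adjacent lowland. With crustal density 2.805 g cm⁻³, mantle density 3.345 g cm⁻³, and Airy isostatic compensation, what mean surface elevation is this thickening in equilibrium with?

4100 m

Excess crust Δ = 65400 m − 40000 m = 25400 m, split between elevation h and root r with h + r = Δ.
Airy balance ρ_c h = (ρ_m − ρ_c) r gives r = h ρ_c/(ρ_m − ρ_c), so h (1 + ρ_c/(ρ_m − ρ_c)) = Δ, i.e. h = Δ (ρ_m − ρ_c)/ρ_m.
h = 25400 m × 0.54/3.345 = 4100 m.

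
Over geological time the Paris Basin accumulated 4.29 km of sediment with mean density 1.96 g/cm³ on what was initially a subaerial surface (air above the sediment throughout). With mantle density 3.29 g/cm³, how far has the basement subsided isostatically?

2.56 km

Subaerial load: s = t ρ_sed / ρ_m = 4.29 km × 1.96/3.29 = 2.56 km.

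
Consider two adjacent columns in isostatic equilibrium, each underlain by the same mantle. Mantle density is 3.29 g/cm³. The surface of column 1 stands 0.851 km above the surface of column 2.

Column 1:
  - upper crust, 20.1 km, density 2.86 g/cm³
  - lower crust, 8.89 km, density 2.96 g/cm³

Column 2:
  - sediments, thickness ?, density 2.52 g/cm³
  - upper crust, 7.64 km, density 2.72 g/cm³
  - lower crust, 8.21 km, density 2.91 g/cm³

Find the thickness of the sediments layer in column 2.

1.69 km

Take the compensation level at the base of the deeper column (depth z_c below the surface of column 1) and equate Σ ρ_i t_i down to z_c; mantle fills any gap and the z_c terms cancel.
Column 1: 20.1×2.86 + 8.89×2.96 + (z_c − 28.99)×3.29
Column 2: 0.851×0 + x×2.52 + 7.64×2.72 + 8.21×2.91 + (z_c − 0.851 − 15.85 − x)×3.29
The z_c×3.29 term appears on both sides and cancels. Collect the known terms of each column as K = Σ(ρt)_known − 3.29 × (depth of known layers): K_1 = 83.8004 − 3.29×28.99 = −11.5767; K_2 = 44.6719 − 3.29×(0.851 + 15.85) = −10.27439.
Balance: K_1 = K_2 − x×(3.29 − 2.52), so x = (K_2 − K_1)/(3.29 − 2.52) = 1.30231/0.77 = 1.69 km.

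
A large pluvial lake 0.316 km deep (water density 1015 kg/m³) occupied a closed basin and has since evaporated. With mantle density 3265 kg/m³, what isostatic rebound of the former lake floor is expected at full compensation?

u = d ρ_w/ρ_m = 0.316 km × 1015/3265 = 0.0982 km.

0.0982 km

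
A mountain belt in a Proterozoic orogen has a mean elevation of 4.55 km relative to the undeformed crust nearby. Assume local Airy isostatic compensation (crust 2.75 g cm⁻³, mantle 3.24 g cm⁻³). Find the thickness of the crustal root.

Balancing pressure at the compensation depth: the weight of the topography is balanced by the buoyancy of the root, ρ_c h = (ρ_m − ρ_c) r.
r = h · ρ_c / (ρ_m − ρ_c) = 4.55 km × 2.75 / (3.24 − 2.75) = 25.5 km.

25.5 km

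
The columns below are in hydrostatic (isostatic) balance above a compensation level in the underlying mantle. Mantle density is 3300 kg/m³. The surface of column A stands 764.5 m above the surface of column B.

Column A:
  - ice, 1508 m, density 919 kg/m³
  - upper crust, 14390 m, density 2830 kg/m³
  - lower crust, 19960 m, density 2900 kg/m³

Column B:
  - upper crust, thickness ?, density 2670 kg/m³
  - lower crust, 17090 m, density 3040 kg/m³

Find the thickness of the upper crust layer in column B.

18100 m

Take the compensation level at the base of the deeper column (depth z_c below the surface of column A) and equate Σ ρ_i t_i down to z_c; mantle fills any gap and the z_c terms cancel.
Column A: 1508×919 + 14390×2830 + 19960×2900 + (z_c − 35858)×3300
Column B: 764.5×0 + x×2670 + 17090×3040 + (z_c − 764.5 − 17090 − x)×3300
The z_c×3300 term appears on both sides and cancels. Collect the known terms of each column as K = Σ(ρt)_known − 3300 × (depth of known layers): K_A = 99993552 − 3300×35858 = −18337848; K_B = 51953600 − 3300×(764.5 + 17090) = −6966250.
Balance: K_A = K_B − x×(3300 − 2670), so x = (K_B − K_A)/(3300 − 2670) = 11371600/630 = 18100 m.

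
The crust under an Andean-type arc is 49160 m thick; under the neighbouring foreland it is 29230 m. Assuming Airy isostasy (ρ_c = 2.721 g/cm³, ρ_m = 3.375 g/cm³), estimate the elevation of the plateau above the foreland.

3860 m

Excess crust Δ = 49160 m − 29230 m = 19930 m, split between elevation h and root r with h + r = Δ.
Airy balance ρ_c h = (ρ_m − ρ_c) r gives r = h ρ_c/(ρ_m − ρ_c), so h (1 + ρ_c/(ρ_m − ρ_c)) = Δ, i.e. h = Δ (ρ_m − ρ_c)/ρ_m.
h = 19930 m × 0.654/3.375 = 3860 m.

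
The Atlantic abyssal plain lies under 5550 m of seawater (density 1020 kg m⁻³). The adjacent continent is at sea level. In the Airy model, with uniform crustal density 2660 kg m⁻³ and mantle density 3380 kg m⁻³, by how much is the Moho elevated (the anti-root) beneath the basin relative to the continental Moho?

Balancing pressure at the compensation depth: replacing crust with seawater at the top is compensated by replacing crust with mantle at the base: d (ρ_c − ρ_w) = a (ρ_m − ρ_c).
a = d (ρ_c − ρ_w)/(ρ_m − ρ_c) = 5550 m × 1640/720 = 12600 m.

12600 m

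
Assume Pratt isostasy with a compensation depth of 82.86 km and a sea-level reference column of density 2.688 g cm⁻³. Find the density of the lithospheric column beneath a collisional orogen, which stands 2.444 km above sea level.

Pratt balance: ρ_ref D = ρ (D + h).
ρ = ρ_ref D/(D + h) = 2.688 × 82.86 km/(82.86 km + 2.444 km) = 2.61 g cm⁻³.

2.61 g cm⁻³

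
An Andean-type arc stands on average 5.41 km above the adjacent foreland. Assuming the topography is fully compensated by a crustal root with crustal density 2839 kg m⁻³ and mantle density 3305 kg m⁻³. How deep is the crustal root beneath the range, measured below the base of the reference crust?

Isostatic balance requires: the weight of the topography is balanced by the buoyancy of the root, ρ_c h = (ρ_m − ρ_c) r.
r = h · ρ_c / (ρ_m − ρ_c) = 5.41 km × 2839 / (3305 − 2839) = 33 km.

33 km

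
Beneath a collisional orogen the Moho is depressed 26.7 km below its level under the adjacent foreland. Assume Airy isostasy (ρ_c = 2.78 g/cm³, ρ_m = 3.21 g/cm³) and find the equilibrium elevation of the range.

4.13 km

Equating mass per unit area of the two columns: ρ_c h = (ρ_m − ρ_c) r.
h = r (ρ_m − ρ_c) / ρ_c = 26.7 km × (3.21 − 2.78) / 2.78 = 4.13 km.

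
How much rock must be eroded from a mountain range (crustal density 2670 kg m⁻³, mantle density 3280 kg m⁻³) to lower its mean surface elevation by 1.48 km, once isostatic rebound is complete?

7.96 km

Net drop Δ = e − u = e − e ρ_c/ρ_m = e (ρ_m − ρ_c)/ρ_m.
e = Δ ρ_m/(ρ_m − ρ_c) = 1.48 km × 3280/610 = 7.96 km.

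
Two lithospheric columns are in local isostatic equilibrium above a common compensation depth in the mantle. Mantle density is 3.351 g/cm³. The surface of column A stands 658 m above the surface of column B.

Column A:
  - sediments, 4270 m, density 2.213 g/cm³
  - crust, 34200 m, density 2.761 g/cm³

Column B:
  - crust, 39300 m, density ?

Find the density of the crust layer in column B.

Take the compensation level at the base of the deeper column (depth z_c below the surface of column A) and equate Σ ρ_i t_i down to z_c; mantle fills any gap and the z_c terms cancel.
Column A: 4270×2.213 + 34200×2.761 + (z_c − 38470)×3.351
Column B: 658×0 + 39300×ρ + (z_c − 658 − 39300)×3.351
The z_c×3.351 term appears on both sides and cancels. Collect the known terms of each column as K = Σ(ρt)_known − 3.351 × (depth of known layers): K_A = 103875.71 − 3.351×38470 = −25037.26; K_B = 0 − 3.351×(658 + 39300) = −133899.258.
Balance: K_A = K_B + 39300×ρ, so ρ = (K_A − K_B)/39300 = 108862/39300 = 2.77 g/cm³.

2.77 g/cm³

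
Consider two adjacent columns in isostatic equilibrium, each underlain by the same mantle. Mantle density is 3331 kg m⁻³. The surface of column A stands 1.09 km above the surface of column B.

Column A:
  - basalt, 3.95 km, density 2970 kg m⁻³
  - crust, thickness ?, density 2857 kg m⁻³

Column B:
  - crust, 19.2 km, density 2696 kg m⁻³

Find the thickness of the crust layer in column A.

30.4 km

Take the compensation level at the base of the deeper column (depth z_c below the surface of column A) and equate Σ ρ_i t_i down to z_c; mantle fills any gap and the z_c terms cancel.
Column A: 3.95×2970 + x×2857 + (z_c − 3.95 − x)×3331
Column B: 1.09×0 + 19.2×2696 + (z_c − 1.09 − 19.2)×3331
The z_c×3331 term appears on both sides and cancels. Collect the known terms of each column as K = Σ(ρt)_known − 3331 × (depth of known layers): K_A = 11731.5 − 3331×3.95 = −1425.95; K_B = 51763.2 − 3331×(1.09 + 19.2) = −15822.79.
Balance: K_A − x×(3331 − 2857) = K_B, so x = (K_A − K_B)/(3331 − 2857) = 14396.8/474 = 30.4 km.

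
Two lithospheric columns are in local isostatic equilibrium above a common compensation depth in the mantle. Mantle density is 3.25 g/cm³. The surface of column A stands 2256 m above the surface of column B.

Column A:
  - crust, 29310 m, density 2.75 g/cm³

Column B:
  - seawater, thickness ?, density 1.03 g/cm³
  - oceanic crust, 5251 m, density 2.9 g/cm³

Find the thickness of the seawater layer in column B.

Take the compensation level at the base of the deeper column (depth z_c below the surface of column A) and equate Σ ρ_i t_i down to z_c; mantle fills any gap and the z_c terms cancel.
Column A: 29310×2.75 + (z_c − 29310)×3.25
Column B: 2256×0 + x×1.03 + 5251×2.9 + (z_c − 2256 − 5251 − x)×3.25
The z_c×3.25 term appears on both sides and cancels. Collect the known terms of each column as K = Σ(ρt)_known − 3.25 × (depth of known layers): K_A = 80602.5 − 3.25×29310 = −14655; K_B = 15227.9 − 3.25×(2256 + 5251) = −9169.85.
Balance: K_A = K_B − x×(3.25 − 1.03), so x = (K_B − K_A)/(3.25 − 1.03) = 5485.15/2.22 = 2470 m.

2470 m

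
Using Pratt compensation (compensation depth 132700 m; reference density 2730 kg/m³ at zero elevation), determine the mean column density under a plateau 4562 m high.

2640 kg/m³

Pratt balance: ρ_ref D = ρ (D + h).
ρ = ρ_ref D/(D + h) = 2730 × 132700 m/(132700 m + 4562 m) = 2640 kg/m³.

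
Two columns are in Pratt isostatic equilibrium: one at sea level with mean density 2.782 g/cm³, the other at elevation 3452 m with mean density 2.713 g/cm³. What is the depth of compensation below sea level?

ρ_ref D = ρ (D + h) → D (ρ_ref − ρ) = ρ h.
D = ρ h/(ρ_ref − ρ) = 2.713 × 3452 m/(2.782 − 2.713) = 136000 m.

136000 m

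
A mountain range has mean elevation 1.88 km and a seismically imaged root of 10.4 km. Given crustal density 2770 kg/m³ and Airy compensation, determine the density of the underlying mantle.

3270 kg/m³

Airy balance: ρ_c h = (ρ_m − ρ_c) r → ρ_m = ρ_c (1 + h/r).
ρ_m = 2770 × (1 + 1.88 km/10.4 km) = 3270 kg/m³.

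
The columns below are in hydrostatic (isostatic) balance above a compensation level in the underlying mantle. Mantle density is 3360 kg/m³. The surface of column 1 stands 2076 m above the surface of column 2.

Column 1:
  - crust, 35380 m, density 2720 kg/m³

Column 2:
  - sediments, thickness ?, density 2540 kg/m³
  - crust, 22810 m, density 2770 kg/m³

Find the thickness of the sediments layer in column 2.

2700 m

Take the compensation level at the base of the deeper column (depth z_c below the surface of column 1) and equate Σ ρ_i t_i down to z_c; mantle fills any gap and the z_c terms cancel.
Column 1: 35380×2720 + (z_c − 35380)×3360
Column 2: 2076×0 + x×2540 + 22810×2770 + (z_c − 2076 − 22810 − x)×3360
The z_c×3360 term appears on both sides and cancels. Collect the known terms of each column as K = Σ(ρt)_known − 3360 × (depth of known layers): K_1 = 96233600 − 3360×35380 = −22643200; K_2 = 63183700 − 3360×(2076 + 22810) = −20433260.
Balance: K_1 = K_2 − x×(3360 − 2540), so x = (K_2 − K_1)/(3360 − 2540) = 2209940/820 = 2700 m.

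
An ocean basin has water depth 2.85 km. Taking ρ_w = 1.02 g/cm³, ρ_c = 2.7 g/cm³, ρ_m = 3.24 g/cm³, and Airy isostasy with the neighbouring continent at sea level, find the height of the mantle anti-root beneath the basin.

8.87 km

In Airy isostatic equilibrium: replacing crust with seawater at the top is compensated by replacing crust with mantle at the base: d (ρ_c − ρ_w) = a (ρ_m − ρ_c).
a = d (ρ_c − ρ_w)/(ρ_m − ρ_c) = 2.85 km × 1.68/0.54 = 8.87 km.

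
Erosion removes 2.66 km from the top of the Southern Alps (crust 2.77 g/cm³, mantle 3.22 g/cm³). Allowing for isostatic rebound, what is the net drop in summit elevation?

0.372 km

Rebound u = e ρ_c/ρ_m = 2.66 km × 2.77/3.22 = 2.288 km.
Net surface drop = e − u = 2.66 km − 2.288 km = e (ρ_m − ρ_c)/ρ_m = 0.372 km.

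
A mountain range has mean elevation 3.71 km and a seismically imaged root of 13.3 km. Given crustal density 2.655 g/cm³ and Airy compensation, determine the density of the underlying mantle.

Airy balance: ρ_c h = (ρ_m − ρ_c) r → ρ_m = ρ_c (1 + h/r).
ρ_m = 2.655 × (1 + 3.71 km/13.3 km) = 3.4 g/cm³.

3.4 g/cm³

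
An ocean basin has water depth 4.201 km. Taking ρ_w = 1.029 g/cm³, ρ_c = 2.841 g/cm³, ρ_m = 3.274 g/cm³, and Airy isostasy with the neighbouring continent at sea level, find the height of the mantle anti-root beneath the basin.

By Archimedes' principle applied to the lithosphere: replacing crust with seawater at the top is compensated by replacing crust with mantle at the base: d (ρ_c − ρ_w) = a (ρ_m − ρ_c).
a = d (ρ_c − ρ_w)/(ρ_m − ρ_c) = 4.201 km × 1.812/0.433 = 17.6 km.

17.6 km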